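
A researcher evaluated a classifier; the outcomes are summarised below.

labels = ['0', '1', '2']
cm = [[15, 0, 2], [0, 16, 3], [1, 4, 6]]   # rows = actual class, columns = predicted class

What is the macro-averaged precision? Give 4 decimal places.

0.7610

Per-class precision (TP/(TP+FP)):
  0: TP=15, FP=0+1=1 → 15/16 = 0.93750
  1: TP=16, FP=0+4=4 → 16/20 = 0.80000
  2: TP=6, FP=2+3=5 → 6/11 = 0.54545
Macro-precision = mean = (0.93750 + 0.80000 + 0.54545) / 3 = 0.7610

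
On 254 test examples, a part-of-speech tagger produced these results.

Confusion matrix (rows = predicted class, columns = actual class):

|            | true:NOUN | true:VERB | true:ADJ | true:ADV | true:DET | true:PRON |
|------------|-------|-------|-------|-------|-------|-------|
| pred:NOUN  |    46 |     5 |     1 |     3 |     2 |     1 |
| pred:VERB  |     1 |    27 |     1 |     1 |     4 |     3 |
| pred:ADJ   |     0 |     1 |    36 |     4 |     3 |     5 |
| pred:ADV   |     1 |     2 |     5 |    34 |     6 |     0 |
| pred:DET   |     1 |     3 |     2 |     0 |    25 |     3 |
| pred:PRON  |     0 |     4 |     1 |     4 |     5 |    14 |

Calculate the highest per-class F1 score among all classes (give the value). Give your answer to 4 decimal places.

0.8598

Per-class F1 score (2·TP/(2·TP+FP+FN)):
  NOUN: TP=46, FP=5+1+3+2+1=12, FN=1+0+1+1+0=3 → 92/107 = 0.85981
  VERB: TP=27, FP=1+1+1+4+3=10, FN=5+1+2+3+4=15 → 54/79 = 0.68354
  ADJ: TP=36, FP=0+1+4+3+5=13, FN=1+1+5+2+1=10 → 72/95 = 0.75789
  ADV: TP=34, FP=1+2+5+6+0=14, FN=3+1+4+0+4=12 → 68/94 = 0.72340
  DET: TP=25, FP=1+3+2+0+3=9, FN=2+4+3+6+5=20 → 50/79 = 0.63291
  PRON: TP=14, FP=0+4+1+4+5=14, FN=1+3+5+0+3=12 → 28/54 = 0.51852
Highest is class 'NOUN' with F1 score = 0.8598.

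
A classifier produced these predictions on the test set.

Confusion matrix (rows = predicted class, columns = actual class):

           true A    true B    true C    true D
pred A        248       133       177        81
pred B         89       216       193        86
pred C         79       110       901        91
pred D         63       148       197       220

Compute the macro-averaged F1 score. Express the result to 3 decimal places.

0.471

Per-class F1 score (2·TP/(2·TP+FP+FN)):
  A: TP=248, FP=133+177+81=391, FN=89+79+63=231 → 496/1118 = 0.4436
  B: TP=216, FP=89+193+86=368, FN=133+110+148=391 → 432/1191 = 0.3627
  C: TP=901, FP=79+110+91=280, FN=177+193+197=567 → 1802/2649 = 0.6803
  D: TP=220, FP=63+148+197=408, FN=81+86+91=258 → 440/1106 = 0.3978
Macro-F1 score = mean = (0.4436 + 0.3627 + 0.6803 + 0.3978) / 4 = 0.471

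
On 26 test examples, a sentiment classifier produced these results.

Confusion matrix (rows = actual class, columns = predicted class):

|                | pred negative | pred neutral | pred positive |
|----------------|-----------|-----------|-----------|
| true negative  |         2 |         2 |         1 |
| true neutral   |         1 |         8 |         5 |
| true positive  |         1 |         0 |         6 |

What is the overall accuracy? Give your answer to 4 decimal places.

Accuracy = trace / total = (2+8+6=16) / 26 = 16/26 = 0.6154

0.6154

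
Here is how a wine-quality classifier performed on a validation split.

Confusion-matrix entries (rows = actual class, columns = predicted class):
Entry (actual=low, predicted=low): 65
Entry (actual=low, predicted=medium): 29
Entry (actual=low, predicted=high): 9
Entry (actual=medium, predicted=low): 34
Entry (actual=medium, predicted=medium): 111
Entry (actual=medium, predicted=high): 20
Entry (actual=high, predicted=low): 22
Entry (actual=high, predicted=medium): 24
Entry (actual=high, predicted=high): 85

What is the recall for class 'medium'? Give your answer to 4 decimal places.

recall = TP/(TP+FN).
medium: TP=111, FN=34+20=54 → 111/165 = 0.67273

0.6727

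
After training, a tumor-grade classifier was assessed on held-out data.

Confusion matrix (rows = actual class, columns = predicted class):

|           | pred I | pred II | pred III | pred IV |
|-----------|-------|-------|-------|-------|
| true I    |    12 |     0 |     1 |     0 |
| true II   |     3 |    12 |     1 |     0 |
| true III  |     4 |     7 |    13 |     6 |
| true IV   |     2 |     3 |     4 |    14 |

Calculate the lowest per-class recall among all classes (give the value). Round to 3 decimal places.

0.433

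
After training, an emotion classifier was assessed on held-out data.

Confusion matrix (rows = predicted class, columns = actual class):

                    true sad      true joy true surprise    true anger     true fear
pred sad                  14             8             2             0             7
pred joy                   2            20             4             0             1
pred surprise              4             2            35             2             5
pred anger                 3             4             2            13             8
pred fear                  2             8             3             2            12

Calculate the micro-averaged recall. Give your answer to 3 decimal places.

Micro-averaging pools counts across classes: ΣTP=94, ΣFP=69, ΣFN=69.
Micro-recall = TP/(TP+FN) on pooled counts = 0.577 (equals overall accuracy in single-label multiclass).

0.577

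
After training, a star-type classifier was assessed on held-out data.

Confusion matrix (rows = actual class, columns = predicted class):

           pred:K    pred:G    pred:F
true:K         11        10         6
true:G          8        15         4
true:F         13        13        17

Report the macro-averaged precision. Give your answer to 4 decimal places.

0.4560

Per-class precision (TP/(TP+FP)):
  K: TP=11, FP=8+13=21 → 11/32 = 0.34375
  G: TP=15, FP=10+13=23 → 15/38 = 0.39474
  F: TP=17, FP=6+4=10 → 17/27 = 0.62963
Macro-precision = mean = (0.34375 + 0.39474 + 0.62963) / 3 = 0.4560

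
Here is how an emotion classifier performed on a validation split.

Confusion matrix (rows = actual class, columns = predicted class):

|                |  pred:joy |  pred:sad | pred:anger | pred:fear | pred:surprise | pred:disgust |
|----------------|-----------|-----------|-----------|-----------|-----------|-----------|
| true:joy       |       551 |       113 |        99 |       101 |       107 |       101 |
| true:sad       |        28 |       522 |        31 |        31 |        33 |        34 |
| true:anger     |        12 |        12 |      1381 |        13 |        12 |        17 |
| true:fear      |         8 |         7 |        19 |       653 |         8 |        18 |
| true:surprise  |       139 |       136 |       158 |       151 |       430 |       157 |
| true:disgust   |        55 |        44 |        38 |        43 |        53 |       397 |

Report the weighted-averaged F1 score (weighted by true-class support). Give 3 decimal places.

0.671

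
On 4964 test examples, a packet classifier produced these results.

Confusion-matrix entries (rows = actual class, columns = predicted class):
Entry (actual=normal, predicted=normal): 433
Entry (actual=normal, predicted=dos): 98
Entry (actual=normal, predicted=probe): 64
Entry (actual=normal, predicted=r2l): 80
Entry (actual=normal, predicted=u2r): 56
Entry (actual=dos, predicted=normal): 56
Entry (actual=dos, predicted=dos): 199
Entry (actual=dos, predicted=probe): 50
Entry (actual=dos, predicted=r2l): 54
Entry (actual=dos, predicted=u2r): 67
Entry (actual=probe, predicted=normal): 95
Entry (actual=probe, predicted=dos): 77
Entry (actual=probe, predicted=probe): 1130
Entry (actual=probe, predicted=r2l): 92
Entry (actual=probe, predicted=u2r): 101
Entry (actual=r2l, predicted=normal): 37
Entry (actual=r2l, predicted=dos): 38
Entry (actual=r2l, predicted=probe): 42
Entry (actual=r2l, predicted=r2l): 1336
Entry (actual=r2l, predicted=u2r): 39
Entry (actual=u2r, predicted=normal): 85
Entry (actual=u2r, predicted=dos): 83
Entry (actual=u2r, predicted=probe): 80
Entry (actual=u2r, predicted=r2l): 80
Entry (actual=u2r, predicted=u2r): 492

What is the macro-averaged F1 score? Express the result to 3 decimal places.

0.660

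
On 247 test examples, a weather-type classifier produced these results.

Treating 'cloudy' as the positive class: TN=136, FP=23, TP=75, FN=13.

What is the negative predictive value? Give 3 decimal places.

NPV = TN/(TN+FN) = 136/(136+13) = 0.913

0.913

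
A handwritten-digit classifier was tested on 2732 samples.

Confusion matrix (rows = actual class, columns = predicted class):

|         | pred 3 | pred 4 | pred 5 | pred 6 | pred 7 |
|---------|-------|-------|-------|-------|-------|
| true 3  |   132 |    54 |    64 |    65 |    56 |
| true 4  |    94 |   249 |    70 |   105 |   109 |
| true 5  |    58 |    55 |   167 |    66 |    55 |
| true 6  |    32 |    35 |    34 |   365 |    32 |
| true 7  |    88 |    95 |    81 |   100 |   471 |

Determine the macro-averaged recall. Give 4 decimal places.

Per-class recall (TP/(TP+FN)):
  3: TP=132, FN=54+64+65+56=239 → 132/371 = 0.35580
  4: TP=249, FN=94+70+105+109=378 → 249/627 = 0.39713
  5: TP=167, FN=58+55+66+55=234 → 167/401 = 0.41646
  6: TP=365, FN=32+35+34+32=133 → 365/498 = 0.73293
  7: TP=471, FN=88+95+81+100=364 → 471/835 = 0.56407
Macro-recall = mean = (0.35580 + 0.39713 + 0.41646 + 0.73293 + 0.56407) / 5 = 0.4933

0.4933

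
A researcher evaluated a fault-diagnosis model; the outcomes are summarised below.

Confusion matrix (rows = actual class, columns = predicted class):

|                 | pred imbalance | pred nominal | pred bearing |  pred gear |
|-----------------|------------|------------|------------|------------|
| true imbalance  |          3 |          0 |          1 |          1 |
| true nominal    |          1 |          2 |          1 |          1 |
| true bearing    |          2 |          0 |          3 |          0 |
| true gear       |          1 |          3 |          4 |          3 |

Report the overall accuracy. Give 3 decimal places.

0.423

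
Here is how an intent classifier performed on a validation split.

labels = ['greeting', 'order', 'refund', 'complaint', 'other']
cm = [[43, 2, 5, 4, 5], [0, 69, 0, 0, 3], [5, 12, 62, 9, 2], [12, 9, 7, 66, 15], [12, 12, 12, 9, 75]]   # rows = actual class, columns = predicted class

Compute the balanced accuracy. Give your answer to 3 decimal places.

Balanced accuracy = mean of per-class recall.
  greeting: recall = 43/59 = 0.7288
  order: recall = 69/72 = 0.9583
  refund: recall = 62/90 = 0.6889
  complaint: recall = 66/109 = 0.6055
  other: recall = 75/120 = 0.6250
Mean = (0.7288 + 0.9583 + 0.6889 + 0.6055 + 0.6250) / 5 = 0.721

0.721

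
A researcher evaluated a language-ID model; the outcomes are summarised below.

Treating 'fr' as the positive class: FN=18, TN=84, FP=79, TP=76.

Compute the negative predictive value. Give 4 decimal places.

0.8235

NPV = TN/(TN+FN) = 84/(84+18) = 0.8235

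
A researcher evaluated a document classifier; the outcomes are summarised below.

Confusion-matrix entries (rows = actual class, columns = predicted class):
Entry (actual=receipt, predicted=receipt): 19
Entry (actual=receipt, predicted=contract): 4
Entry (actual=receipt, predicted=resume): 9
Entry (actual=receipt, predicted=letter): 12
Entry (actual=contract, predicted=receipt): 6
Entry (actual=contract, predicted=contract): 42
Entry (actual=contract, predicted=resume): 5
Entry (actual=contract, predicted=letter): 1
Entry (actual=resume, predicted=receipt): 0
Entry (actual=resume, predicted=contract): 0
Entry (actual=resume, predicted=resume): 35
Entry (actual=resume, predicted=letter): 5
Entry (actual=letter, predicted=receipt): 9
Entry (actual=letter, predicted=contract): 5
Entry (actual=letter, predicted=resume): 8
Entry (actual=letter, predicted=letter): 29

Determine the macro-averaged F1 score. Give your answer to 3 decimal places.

0.650

Per-class F1 score (2·TP/(2·TP+FP+FN)):
  receipt: TP=19, FP=6+0+9=15, FN=4+9+12=25 → 38/78 = 0.4872
  contract: TP=42, FP=4+0+5=9, FN=6+5+1=12 → 84/105 = 0.8000
  resume: TP=35, FP=9+5+8=22, FN=0+0+5=5 → 70/97 = 0.7216
  letter: TP=29, FP=12+1+5=18, FN=9+5+8=22 → 58/98 = 0.5918
Macro-F1 score = mean = (0.4872 + 0.8000 + 0.7216 + 0.5918) / 4 = 0.650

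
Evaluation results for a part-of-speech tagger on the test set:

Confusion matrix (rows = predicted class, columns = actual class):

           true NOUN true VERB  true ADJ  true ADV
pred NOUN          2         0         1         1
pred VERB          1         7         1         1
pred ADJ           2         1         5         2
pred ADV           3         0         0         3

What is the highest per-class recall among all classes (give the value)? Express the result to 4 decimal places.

Per-class recall (TP/(TP+FN)):
  NOUN: TP=2, FN=1+2+3=6 → 2/8 = 0.25000
  VERB: TP=7, FN=0+1+0=1 → 7/8 = 0.87500
  ADJ: TP=5, FN=1+1+0=2 → 5/7 = 0.71429
  ADV: TP=3, FN=1+1+2=4 → 3/7 = 0.42857
Highest is class 'VERB' with recall = 0.8750.

0.8750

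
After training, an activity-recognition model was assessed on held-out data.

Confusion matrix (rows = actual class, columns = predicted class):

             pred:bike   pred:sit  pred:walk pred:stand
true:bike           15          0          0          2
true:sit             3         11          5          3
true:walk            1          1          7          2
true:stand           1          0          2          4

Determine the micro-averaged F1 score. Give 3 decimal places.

0.649

Micro-averaging pools counts across classes: ΣTP=37, ΣFP=20, ΣFN=20.
Micro-F1 score = 2·TP/(2·TP+FP+FN) on pooled counts = 0.649 (equals overall accuracy in single-label multiclass).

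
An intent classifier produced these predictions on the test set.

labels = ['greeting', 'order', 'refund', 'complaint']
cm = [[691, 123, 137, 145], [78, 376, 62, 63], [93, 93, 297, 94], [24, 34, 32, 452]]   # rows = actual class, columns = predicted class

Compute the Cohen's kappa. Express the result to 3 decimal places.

Observed agreement pₒ = trace/N = 1816/2794 = 0.6500
Expected agreement pₑ = Σ (rowᵢ·colᵢ)/N² = (1096·886 + 579·626 + 577·528 + 542·754)/2794² = 0.2622
κ = (pₒ − pₑ)/(1 − pₑ) = (0.6500 − 0.2622)/(1 − 0.2622) = 0.526

0.526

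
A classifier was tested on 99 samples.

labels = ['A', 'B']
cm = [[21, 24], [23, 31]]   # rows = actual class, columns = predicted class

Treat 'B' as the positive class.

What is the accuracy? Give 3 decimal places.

0.525

Accuracy = (TP+TN)/N = (31+21)/99 = 0.525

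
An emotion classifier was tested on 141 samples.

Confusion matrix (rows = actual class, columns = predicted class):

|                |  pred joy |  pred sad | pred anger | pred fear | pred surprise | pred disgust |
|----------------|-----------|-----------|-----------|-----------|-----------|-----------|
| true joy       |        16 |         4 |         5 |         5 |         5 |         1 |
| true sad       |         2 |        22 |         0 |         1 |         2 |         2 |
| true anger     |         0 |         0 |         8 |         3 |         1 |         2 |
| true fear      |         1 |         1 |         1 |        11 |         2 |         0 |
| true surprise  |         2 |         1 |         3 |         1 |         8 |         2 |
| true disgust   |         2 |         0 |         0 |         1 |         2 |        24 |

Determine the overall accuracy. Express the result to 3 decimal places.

0.631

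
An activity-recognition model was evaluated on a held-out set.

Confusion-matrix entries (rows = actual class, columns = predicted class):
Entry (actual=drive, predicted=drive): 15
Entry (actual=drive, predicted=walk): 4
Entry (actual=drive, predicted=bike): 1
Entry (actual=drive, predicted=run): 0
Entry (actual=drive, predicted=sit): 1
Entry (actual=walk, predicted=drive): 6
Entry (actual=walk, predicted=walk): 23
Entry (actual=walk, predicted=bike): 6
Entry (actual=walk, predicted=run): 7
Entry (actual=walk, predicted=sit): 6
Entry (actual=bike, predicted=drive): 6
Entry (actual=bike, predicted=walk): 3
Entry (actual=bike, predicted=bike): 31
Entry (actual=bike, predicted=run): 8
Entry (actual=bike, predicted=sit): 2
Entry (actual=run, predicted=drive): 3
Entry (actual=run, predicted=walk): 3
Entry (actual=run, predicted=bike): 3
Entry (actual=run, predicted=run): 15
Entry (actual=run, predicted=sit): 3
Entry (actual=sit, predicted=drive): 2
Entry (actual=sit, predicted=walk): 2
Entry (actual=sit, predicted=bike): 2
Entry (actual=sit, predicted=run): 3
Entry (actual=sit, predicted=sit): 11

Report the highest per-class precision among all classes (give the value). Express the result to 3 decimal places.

Per-class precision (TP/(TP+FP)):
  drive: TP=15, FP=6+6+3+2=17 → 15/32 = 0.4688
  walk: TP=23, FP=4+3+3+2=12 → 23/35 = 0.6571
  bike: TP=31, FP=1+6+3+2=12 → 31/43 = 0.7209
  run: TP=15, FP=0+7+8+3=18 → 15/33 = 0.4545
  sit: TP=11, FP=1+6+2+3=12 → 11/23 = 0.4783
Highest is class 'bike' with precision = 0.721.

0.721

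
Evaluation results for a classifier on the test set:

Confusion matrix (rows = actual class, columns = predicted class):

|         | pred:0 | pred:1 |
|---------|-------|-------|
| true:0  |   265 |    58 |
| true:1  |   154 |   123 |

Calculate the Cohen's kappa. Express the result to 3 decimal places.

0.271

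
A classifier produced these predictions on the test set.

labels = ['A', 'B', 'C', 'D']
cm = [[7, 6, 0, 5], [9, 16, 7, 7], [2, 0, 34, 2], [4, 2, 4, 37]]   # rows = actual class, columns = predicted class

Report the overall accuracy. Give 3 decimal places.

Accuracy = trace / total = (7+16+34+37=94) / 142 = 94/142 = 0.662

0.662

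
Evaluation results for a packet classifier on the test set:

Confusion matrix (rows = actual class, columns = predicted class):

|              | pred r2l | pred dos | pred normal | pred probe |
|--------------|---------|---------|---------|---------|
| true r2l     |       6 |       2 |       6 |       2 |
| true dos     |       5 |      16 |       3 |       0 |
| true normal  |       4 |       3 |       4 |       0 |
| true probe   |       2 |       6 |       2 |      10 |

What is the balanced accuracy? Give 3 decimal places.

0.476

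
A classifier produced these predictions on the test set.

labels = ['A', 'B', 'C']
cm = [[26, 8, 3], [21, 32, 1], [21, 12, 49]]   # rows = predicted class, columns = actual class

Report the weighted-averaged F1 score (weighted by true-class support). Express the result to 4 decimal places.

0.5985

Per-class F1 score (2·TP/(2·TP+FP+FN)):
  A: TP=26, FP=8+3=11, FN=21+21=42 → 52/105 = 0.49524
  B: TP=32, FP=21+1=22, FN=8+12=20 → 64/106 = 0.60377
  C: TP=49, FP=21+12=33, FN=3+1=4 → 98/135 = 0.72593
Weighted-F1 score = Σ (supportᵢ/N)·F1 scoreᵢ with N=173: (68/173)·0.49524 + (52/173)·0.60377 + (53/173)·0.72593 = 0.5985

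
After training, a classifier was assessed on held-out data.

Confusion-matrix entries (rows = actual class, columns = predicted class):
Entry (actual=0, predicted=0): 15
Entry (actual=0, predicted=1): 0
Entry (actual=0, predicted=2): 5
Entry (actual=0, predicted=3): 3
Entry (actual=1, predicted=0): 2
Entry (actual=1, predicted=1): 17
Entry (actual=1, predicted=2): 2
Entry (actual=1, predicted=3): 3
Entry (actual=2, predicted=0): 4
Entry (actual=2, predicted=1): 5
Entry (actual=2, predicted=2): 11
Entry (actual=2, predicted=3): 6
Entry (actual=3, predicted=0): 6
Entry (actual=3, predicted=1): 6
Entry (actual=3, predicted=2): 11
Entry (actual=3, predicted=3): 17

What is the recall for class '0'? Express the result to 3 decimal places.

recall = TP/(TP+FN).
0: TP=15, FN=0+5+3=8 → 15/23 = 0.6522

0.652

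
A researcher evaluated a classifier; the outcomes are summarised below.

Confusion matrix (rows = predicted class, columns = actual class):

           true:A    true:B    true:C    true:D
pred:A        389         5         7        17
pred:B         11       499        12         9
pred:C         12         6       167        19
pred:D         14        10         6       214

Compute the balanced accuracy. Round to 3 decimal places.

Balanced accuracy = mean of per-class recall.
  A: recall = 389/426 = 0.9131
  B: recall = 499/520 = 0.9596
  C: recall = 167/192 = 0.8698
  D: recall = 214/259 = 0.8263
Mean = (0.9131 + 0.9596 + 0.8698 + 0.8263) / 4 = 0.892

0.892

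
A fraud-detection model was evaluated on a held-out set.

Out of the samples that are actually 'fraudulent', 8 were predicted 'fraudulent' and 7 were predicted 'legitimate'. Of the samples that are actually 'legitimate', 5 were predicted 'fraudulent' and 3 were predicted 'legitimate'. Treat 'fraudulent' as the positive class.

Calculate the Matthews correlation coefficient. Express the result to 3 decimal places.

MCC = (TP·TN − FP·FN) / √((TP+FP)(TP+FN)(TN+FP)(TN+FN))
Numerator = 8·3 − 5·7 = -11
Denominator = √(13·15·8·10) = √15600 = 124.9000
MCC = -11 / 124.9000 = -0.088

-0.088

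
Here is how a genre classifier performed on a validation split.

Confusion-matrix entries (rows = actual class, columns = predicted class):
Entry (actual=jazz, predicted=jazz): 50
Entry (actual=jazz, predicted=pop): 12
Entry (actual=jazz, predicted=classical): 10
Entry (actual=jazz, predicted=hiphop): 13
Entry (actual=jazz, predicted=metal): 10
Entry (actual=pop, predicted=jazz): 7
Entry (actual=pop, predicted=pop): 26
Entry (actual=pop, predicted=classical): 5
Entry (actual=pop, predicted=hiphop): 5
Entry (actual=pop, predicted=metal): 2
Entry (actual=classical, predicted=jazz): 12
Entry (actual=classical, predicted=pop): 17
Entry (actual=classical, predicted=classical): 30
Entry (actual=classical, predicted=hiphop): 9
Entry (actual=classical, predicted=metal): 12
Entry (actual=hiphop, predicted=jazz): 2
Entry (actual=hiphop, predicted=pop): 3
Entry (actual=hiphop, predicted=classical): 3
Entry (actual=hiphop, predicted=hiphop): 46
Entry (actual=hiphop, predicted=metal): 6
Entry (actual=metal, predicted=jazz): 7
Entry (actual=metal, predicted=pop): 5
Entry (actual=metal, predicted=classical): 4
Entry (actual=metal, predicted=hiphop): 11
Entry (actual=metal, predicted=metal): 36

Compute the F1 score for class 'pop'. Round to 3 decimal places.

0.481

F1 score = 2·TP/(2·TP+FP+FN).
pop: TP=26, FP=12+17+3+5=37, FN=7+5+5+2=19 → 52/108 = 0.4815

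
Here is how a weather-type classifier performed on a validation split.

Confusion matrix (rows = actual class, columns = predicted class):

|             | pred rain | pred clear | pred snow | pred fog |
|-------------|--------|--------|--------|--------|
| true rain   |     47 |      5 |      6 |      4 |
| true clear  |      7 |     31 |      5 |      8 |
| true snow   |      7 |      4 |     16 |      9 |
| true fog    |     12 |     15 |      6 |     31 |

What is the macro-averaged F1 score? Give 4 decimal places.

0.5699

Per-class F1 score (2·TP/(2·TP+FP+FN)):
  rain: TP=47, FP=7+7+12=26, FN=5+6+4=15 → 94/135 = 0.69630
  clear: TP=31, FP=5+4+15=24, FN=7+5+8=20 → 62/106 = 0.58491
  snow: TP=16, FP=6+5+6=17, FN=7+4+9=20 → 32/69 = 0.46377
  fog: TP=31, FP=4+8+9=21, FN=12+15+6=33 → 62/116 = 0.53448
Macro-F1 score = mean = (0.69630 + 0.58491 + 0.46377 + 0.53448) / 4 = 0.5699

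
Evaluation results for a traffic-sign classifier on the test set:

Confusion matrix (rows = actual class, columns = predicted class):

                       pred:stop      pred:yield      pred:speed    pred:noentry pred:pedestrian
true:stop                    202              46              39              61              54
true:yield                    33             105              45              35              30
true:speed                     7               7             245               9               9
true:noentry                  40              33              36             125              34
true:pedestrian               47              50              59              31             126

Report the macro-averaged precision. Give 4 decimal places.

0.5209

Per-class precision (TP/(TP+FP)):
  stop: TP=202, FP=33+7+40+47=127 → 202/329 = 0.61398
  yield: TP=105, FP=46+7+33+50=136 → 105/241 = 0.43568
  speed: TP=245, FP=39+45+36+59=179 → 245/424 = 0.57783
  noentry: TP=125, FP=61+35+9+31=136 → 125/261 = 0.47893
  pedestrian: TP=126, FP=54+30+9+34=127 → 126/253 = 0.49802
Macro-precision = mean = (0.61398 + 0.43568 + 0.57783 + 0.47893 + 0.49802) / 5 = 0.5209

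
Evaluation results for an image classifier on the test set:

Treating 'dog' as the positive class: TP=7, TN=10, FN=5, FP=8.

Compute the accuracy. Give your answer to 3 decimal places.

0.567

Accuracy = (TP+TN)/N = (7+10)/30 = 0.567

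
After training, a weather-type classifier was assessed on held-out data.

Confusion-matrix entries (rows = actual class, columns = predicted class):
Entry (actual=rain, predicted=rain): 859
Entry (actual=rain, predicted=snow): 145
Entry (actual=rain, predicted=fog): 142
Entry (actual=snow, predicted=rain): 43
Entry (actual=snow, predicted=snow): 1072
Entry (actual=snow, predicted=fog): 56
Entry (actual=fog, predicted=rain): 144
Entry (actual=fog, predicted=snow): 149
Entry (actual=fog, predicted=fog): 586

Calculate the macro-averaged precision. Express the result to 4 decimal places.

Per-class precision (TP/(TP+FP)):
  rain: TP=859, FP=43+144=187 → 859/1046 = 0.82122
  snow: TP=1072, FP=145+149=294 → 1072/1366 = 0.78477
  fog: TP=586, FP=142+56=198 → 586/784 = 0.74745
Macro-precision = mean = (0.82122 + 0.78477 + 0.74745) / 3 = 0.7845

0.7845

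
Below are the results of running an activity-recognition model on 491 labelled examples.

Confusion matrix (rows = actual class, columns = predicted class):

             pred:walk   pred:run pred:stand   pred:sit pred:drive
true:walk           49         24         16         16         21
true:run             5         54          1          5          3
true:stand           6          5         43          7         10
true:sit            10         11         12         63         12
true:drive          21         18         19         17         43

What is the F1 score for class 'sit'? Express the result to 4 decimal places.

0.5833

Treat 'sit' as positive and all other classes as negative.
F1 score = 2·TP/(2·TP+FP+FN).
sit: TP=63, FP=16+5+7+17=45, FN=10+11+12+12=45 → 126/216 = 0.58333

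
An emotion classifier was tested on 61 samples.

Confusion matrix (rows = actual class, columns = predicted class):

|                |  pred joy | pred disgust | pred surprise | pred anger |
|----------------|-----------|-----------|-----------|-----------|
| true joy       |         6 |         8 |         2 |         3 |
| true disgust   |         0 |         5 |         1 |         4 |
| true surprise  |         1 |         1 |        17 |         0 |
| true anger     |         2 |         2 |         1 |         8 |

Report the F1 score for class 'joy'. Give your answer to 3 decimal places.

F1 score = 2·TP/(2·TP+FP+FN).
joy: TP=6, FP=0+1+2=3, FN=8+2+3=13 → 12/28 = 0.4286

0.429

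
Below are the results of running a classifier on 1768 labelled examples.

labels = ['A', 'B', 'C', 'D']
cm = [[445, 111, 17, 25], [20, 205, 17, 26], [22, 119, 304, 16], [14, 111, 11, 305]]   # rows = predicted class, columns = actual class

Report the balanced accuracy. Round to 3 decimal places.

0.739

Balanced accuracy = mean of per-class recall.
  A: recall = 445/501 = 0.8882
  B: recall = 205/546 = 0.3755
  C: recall = 304/349 = 0.8711
  D: recall = 305/372 = 0.8199
Mean = (0.8882 + 0.3755 + 0.8711 + 0.8199) / 4 = 0.739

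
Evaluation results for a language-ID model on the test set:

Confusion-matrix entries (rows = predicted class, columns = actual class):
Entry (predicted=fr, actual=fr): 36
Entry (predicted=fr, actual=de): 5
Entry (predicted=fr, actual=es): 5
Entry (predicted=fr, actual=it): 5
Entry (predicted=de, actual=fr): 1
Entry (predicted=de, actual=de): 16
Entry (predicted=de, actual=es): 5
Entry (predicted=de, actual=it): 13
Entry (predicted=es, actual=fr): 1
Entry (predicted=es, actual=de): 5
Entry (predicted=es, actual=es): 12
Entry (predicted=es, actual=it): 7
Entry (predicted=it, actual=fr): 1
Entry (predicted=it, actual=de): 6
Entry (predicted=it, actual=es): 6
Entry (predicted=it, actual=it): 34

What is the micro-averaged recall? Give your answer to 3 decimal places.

0.620

Micro-averaging pools counts across classes: ΣTP=98, ΣFP=60, ΣFN=60.
Micro-recall = TP/(TP+FN) on pooled counts = 0.620 (equals overall accuracy in single-label multiclass).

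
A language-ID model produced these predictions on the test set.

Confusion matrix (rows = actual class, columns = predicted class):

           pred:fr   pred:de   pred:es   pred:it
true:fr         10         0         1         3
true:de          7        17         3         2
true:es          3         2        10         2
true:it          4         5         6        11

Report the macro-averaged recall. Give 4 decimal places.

Per-class recall (TP/(TP+FN)):
  fr: TP=10, FN=0+1+3=4 → 10/14 = 0.71429
  de: TP=17, FN=7+3+2=12 → 17/29 = 0.58621
  es: TP=10, FN=3+2+2=7 → 10/17 = 0.58824
  it: TP=11, FN=4+5+6=15 → 11/26 = 0.42308
Macro-recall = mean = (0.71429 + 0.58621 + 0.58824 + 0.42308) / 4 = 0.5780

0.5780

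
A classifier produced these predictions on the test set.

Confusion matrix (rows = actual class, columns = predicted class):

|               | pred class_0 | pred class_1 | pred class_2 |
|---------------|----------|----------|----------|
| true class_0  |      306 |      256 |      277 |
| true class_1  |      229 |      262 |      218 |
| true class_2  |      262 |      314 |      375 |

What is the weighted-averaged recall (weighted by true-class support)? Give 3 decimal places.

0.377

Per-class recall (TP/(TP+FN)):
  class_0: TP=306, FN=256+277=533 → 306/839 = 0.3647
  class_1: TP=262, FN=229+218=447 → 262/709 = 0.3695
  class_2: TP=375, FN=262+314=576 → 375/951 = 0.3943
Weighted-recall = Σ (supportᵢ/N)·recallᵢ with N=2499: (839/2499)·0.3647 + (709/2499)·0.3695 + (951/2499)·0.3943 = 0.377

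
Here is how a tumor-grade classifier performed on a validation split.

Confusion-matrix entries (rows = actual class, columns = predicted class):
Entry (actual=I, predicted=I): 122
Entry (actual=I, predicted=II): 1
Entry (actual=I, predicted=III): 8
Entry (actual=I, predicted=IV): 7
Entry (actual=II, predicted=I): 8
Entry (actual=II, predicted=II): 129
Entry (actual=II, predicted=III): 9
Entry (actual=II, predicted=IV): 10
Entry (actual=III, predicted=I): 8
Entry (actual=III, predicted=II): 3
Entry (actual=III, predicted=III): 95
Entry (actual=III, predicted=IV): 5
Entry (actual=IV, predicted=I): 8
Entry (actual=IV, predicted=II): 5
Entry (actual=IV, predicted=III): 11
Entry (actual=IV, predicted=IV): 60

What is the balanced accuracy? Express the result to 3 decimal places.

Balanced accuracy = mean of per-class recall.
  I: recall = 122/138 = 0.8841
  II: recall = 129/156 = 0.8269
  III: recall = 95/111 = 0.8559
  IV: recall = 60/84 = 0.7143
Mean = (0.8841 + 0.8269 + 0.8559 + 0.7143) / 4 = 0.820

0.820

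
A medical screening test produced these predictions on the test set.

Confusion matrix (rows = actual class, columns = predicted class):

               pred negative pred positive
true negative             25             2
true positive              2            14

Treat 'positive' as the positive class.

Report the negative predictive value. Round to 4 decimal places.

NPV = TN/(TN+FN) = 25/(25+2) = 0.9259

0.9259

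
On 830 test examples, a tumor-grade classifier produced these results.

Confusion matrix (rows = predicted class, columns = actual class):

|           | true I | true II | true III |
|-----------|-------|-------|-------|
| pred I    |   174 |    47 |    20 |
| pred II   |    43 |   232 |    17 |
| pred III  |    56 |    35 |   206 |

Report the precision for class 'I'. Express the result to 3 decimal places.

0.722

Treat 'I' as positive and all other classes as negative.
precision = TP/(TP+FP).
I: TP=174, FP=47+20=67 → 174/241 = 0.7220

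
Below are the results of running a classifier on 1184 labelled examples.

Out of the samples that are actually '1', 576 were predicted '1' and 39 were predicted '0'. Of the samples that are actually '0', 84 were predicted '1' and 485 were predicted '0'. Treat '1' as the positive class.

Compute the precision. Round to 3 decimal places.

Precision = TP/(TP+FP) = 576/(576+84) = 576/660 = 0.873

0.873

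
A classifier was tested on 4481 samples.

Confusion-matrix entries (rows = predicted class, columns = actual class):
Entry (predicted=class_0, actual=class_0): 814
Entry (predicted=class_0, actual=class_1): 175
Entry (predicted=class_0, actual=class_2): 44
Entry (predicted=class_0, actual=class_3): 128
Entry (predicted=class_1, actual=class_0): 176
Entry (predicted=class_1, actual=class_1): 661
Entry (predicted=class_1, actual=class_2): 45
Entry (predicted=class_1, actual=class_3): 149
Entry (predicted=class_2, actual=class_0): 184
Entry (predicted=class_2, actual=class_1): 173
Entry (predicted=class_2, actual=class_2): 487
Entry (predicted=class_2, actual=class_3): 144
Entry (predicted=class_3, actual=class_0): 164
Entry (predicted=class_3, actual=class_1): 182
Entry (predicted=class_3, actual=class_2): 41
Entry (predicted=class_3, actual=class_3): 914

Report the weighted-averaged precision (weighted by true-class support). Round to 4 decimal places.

0.6569

Per-class precision (TP/(TP+FP)):
  class_0: TP=814, FP=175+44+128=347 → 814/1161 = 0.70112
  class_1: TP=661, FP=176+45+149=370 → 661/1031 = 0.64113
  class_2: TP=487, FP=184+173+144=501 → 487/988 = 0.49291
  class_3: TP=914, FP=164+182+41=387 → 914/1301 = 0.70254
Weighted-precision = Σ (supportᵢ/N)·precisionᵢ with N=4481: (1338/4481)·0.70112 + (1191/4481)·0.64113 + (617/4481)·0.49291 + (1335/4481)·0.70254 = 0.6569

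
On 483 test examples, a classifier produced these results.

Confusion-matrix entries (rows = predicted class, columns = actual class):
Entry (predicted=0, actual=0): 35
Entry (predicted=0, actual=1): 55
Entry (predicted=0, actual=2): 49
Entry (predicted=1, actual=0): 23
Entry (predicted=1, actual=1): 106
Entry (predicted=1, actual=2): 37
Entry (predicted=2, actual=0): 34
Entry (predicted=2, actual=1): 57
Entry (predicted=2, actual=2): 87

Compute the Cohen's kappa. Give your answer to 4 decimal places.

0.1977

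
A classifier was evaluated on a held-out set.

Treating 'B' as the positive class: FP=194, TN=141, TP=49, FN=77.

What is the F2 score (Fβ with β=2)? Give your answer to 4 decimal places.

Fβ = (1+β²)·TP / ((1+β²)·TP + β²·FN + FP), with β²=4
= 5·49 / (5·49 + 4·77 + 194) = 0.3280

0.3280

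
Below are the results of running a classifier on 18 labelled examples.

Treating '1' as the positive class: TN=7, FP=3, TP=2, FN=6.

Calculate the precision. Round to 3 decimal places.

0.400

Precision = TP/(TP+FP) = 2/(2+3) = 2/5 = 0.400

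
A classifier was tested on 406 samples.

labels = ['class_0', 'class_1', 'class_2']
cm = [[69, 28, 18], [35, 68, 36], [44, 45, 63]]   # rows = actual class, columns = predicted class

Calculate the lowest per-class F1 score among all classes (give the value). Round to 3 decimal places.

Per-class F1 score (2·TP/(2·TP+FP+FN)):
  class_0: TP=69, FP=35+44=79, FN=28+18=46 → 138/263 = 0.5247
  class_1: TP=68, FP=28+45=73, FN=35+36=71 → 136/280 = 0.4857
  class_2: TP=63, FP=18+36=54, FN=44+45=89 → 126/269 = 0.4684
Lowest is class 'class_2' with F1 score = 0.468.

0.468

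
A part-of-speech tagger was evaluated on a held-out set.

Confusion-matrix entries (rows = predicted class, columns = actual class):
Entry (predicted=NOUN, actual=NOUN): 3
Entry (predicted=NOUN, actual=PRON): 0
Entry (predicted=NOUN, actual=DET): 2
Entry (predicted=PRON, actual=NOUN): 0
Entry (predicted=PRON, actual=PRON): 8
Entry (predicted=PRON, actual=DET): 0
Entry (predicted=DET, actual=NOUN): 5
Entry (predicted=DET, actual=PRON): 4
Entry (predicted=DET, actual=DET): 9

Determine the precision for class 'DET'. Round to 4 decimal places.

0.5000

Treat 'DET' as positive and all other classes as negative.
precision = TP/(TP+FP).
DET: TP=9, FP=5+4=9 → 9/18 = 0.50000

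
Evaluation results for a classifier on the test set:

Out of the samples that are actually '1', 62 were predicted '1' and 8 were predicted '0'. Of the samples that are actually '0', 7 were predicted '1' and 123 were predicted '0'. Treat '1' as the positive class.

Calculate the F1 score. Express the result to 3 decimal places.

Precision = TP/(TP+FP) = 62/69 = 0.8986
Recall = TP/(TP+FN) = 62/70 = 0.8857
F1 = 2·TP/(2·TP+FP+FN) = 124/139 = 0.892

0.892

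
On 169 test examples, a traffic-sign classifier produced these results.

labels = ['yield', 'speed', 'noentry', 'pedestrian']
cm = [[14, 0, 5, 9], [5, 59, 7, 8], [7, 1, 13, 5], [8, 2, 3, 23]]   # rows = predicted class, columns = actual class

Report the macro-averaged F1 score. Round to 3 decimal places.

Per-class F1 score (2·TP/(2·TP+FP+FN)):
  yield: TP=14, FP=0+5+9=14, FN=5+7+8=20 → 28/62 = 0.4516
  speed: TP=59, FP=5+7+8=20, FN=0+1+2=3 → 118/141 = 0.8369
  noentry: TP=13, FP=7+1+5=13, FN=5+7+3=15 → 26/54 = 0.4815
  pedestrian: TP=23, FP=8+2+3=13, FN=9+8+5=22 → 46/81 = 0.5679
Macro-F1 score = mean = (0.4516 + 0.8369 + 0.4815 + 0.5679) / 4 = 0.584

0.584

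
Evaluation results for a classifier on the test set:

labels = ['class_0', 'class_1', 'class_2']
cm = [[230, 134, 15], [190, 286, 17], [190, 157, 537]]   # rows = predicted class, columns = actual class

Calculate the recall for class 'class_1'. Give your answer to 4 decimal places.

0.4957

Take TP from the diagonal, FP from the rest of the 'class_1' prediction marginal, FN from the rest of the 'class_1' actual marginal.
recall = TP/(TP+FN).
class_1: TP=286, FN=134+157=291 → 286/577 = 0.49567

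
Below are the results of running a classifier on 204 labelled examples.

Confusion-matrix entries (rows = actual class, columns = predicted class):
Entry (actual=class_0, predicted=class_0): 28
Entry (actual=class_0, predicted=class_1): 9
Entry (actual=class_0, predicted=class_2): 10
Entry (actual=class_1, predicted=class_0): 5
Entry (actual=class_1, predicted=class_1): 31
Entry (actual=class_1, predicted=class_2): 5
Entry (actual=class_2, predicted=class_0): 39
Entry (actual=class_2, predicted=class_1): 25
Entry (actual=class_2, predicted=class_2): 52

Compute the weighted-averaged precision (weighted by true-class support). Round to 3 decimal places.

Per-class precision (TP/(TP+FP)):
  class_0: TP=28, FP=5+39=44 → 28/72 = 0.3889
  class_1: TP=31, FP=9+25=34 → 31/65 = 0.4769
  class_2: TP=52, FP=10+5=15 → 52/67 = 0.7761
Weighted-precision = Σ (supportᵢ/N)·precisionᵢ with N=204: (47/204)·0.3889 + (41/204)·0.4769 + (116/204)·0.7761 = 0.627

0.627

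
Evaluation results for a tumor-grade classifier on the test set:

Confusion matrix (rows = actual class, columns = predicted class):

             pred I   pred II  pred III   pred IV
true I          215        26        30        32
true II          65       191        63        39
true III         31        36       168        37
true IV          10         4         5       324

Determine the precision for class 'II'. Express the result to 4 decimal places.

One-vs-rest for 'II': TP = diagonal; FP = other classes predicted 'II'; FN = 'II' predicted as other.
precision = TP/(TP+FP).
II: TP=191, FP=26+36+4=66 → 191/257 = 0.74319

0.7432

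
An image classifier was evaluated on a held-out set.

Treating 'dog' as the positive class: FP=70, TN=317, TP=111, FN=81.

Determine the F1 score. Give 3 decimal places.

Precision = TP/(TP+FP) = 111/181 = 0.6133
Recall = TP/(TP+FN) = 111/192 = 0.5781
F1 = 2·TP/(2·TP+FP+FN) = 222/373 = 0.595

0.595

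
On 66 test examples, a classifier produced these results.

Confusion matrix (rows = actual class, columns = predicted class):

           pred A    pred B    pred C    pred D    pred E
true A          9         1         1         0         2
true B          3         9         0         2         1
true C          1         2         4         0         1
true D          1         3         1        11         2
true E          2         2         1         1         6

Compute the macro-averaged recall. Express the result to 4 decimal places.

0.5807

Per-class recall (TP/(TP+FN)):
  A: TP=9, FN=1+1+0+2=4 → 9/13 = 0.69231
  B: TP=9, FN=3+0+2+1=6 → 9/15 = 0.60000
  C: TP=4, FN=1+2+0+1=4 → 4/8 = 0.50000
  D: TP=11, FN=1+3+1+2=7 → 11/18 = 0.61111
  E: TP=6, FN=2+2+1+1=6 → 6/12 = 0.50000
Macro-recall = mean = (0.69231 + 0.60000 + 0.50000 + 0.61111 + 0.50000) / 5 = 0.5807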